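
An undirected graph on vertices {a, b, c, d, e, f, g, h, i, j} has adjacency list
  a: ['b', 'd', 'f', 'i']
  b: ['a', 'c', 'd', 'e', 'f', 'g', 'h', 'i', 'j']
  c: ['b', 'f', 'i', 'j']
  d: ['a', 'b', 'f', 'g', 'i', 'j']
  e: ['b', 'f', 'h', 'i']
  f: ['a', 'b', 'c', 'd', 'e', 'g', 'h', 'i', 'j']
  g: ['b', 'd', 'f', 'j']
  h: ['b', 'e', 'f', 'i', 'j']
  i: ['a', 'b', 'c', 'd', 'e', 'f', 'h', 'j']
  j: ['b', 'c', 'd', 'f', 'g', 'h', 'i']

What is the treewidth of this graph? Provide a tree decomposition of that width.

Treewidth 4.
One such decomposition:
Bags: B1 = {b, c, f, i, j}  B2 = {b, d, f, i, j}  B3 = {a, b, d, f, i}  B4 = {b, d, f, g, j}  B5 = {b, f, h, i, j}  B6 = {b, e, f, h, i}
Tree: B1–B2, B2–B3, B2–B4, B2–B5, B5–B6

Every bag has size at most 5, so the width is 5 − 1 = 4 and tw(G) ≤ 4. For the lower bound, the 5 vertices {b, d, f, g, j} are pairwise adjacent, and any tree decomposition puts a clique entirely inside one bag — forcing width ≥ 4. The upper and lower bounds meet at 4, so that is the treewidth.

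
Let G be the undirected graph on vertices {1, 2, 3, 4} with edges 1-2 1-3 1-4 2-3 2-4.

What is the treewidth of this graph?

A width-2 tree decomposition is:
Bags: B1 = {1, 2, 3}  B2 = {1, 2, 4}
Tree: B1–B2
Every bag has size at most 3, so the width is 3 − 1 = 2 and tw(G) ≤ 2. Conversely, {1, 2, 3} is a clique of size 3, and the vertices of any clique must share a bag in every tree decomposition; so some bag has ≥ 3 vertices and tw(G) ≥ 2. Hence tw(G) = 2 exactly.

2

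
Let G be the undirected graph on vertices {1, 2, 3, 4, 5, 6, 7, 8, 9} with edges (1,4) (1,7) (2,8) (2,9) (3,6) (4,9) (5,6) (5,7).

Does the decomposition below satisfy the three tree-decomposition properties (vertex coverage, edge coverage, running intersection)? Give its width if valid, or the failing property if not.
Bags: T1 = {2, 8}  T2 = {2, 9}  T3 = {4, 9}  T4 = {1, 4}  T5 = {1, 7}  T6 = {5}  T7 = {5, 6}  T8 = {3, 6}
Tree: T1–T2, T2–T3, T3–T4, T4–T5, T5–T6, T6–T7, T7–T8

No — edge (7,5) lies in no bag.

A tree decomposition must satisfy three properties: every vertex lies in some bag; for every edge, both endpoints lie together in some bag; and for every vertex, the bags containing it form a connected subtree. Here edge (7,5) lies in no bag, so the decomposition is invalid.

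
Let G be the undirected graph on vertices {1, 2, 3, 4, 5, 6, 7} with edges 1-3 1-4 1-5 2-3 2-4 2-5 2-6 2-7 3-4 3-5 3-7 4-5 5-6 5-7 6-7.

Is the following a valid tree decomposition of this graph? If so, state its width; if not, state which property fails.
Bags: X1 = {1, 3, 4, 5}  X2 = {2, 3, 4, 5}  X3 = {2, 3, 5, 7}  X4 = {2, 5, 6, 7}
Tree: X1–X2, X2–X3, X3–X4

Yes; width 3.

Vertex coverage: the bags together contain {1, 2, 3, 4, 5, 6, 7}, the full vertex set. Edge coverage: each edge of G has both endpoints in at least one bag. Running intersection: for every vertex, the bags containing it form a connected subtree. All three properties hold, so this is a valid tree decomposition of width max|bag| − 1 = 3, and hence tw(G) ≤ 3.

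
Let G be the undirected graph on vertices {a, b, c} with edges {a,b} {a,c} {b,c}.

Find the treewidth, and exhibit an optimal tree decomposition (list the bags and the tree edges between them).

With just one bag of size 3, the width is 3 − 1 = 2, so tw(G) ≤ 2. On the other hand G contains the 3-clique {a, b, c}. A clique must lie in a single bag of any decomposition, so no decomposition can have width below 2. The upper and lower bounds meet at 2, so that is the treewidth.

Treewidth 2.
One such decomposition:
Bags: B1 = {a, b, c}
Tree: (single bag)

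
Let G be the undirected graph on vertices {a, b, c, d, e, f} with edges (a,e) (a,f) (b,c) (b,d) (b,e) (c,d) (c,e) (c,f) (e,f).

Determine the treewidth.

2

A width-2 tree decomposition is:
Bags: B1 = {c, e, f}  B2 = {b, c, e}  B3 = {b, c, d}  B4 = {a, e, f}
Tree: B1–B2, B2–B3, B1–B4
Each bag holds 3 vertices, so the decomposition has width 2, which upper-bounds the treewidth. For the lower bound, the 3 vertices {b, c, d} are pairwise adjacent, and any tree decomposition puts a clique entirely inside one bag — forcing width ≥ 2. Hence tw(G) = 2 exactly.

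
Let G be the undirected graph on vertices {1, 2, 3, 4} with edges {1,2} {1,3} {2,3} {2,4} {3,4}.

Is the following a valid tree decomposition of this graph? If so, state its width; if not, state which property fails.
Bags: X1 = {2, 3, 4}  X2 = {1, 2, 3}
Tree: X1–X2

Yes; width 2.

Every vertex of G appears in some bag (union = {1, 2, 3, 4}); every edge is covered by a bag; and for each vertex v the set of bags containing v is connected in the bag tree. The decomposition is therefore valid. The largest bag has 3 vertices, so the width is 2.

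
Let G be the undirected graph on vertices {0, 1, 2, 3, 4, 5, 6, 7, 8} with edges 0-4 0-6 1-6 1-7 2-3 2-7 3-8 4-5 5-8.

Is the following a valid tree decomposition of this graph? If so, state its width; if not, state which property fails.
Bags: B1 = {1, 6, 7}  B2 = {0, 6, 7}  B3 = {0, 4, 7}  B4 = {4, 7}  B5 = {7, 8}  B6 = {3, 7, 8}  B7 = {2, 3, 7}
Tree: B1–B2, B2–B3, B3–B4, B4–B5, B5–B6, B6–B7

A tree decomposition must satisfy three properties: every vertex lies in some bag; for every edge, both endpoints lie together in some bag; and for every vertex, the bags containing it form a connected subtree. Here vertex 5 appears in no bag, so the decomposition is invalid.

No — vertex 5 appears in no bag.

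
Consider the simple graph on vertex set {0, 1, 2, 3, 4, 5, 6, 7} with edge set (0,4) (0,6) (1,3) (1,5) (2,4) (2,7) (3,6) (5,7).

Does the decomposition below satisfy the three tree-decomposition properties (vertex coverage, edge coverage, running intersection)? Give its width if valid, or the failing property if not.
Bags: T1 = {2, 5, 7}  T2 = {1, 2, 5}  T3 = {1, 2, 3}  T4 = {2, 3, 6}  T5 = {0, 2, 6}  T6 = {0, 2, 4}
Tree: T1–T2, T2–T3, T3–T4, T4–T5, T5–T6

Vertex coverage: the bags together contain {0, 1, 2, 3, 4, 5, 6, 7}, the full vertex set. Edge coverage: each edge of G has both endpoints in at least one bag. Running intersection: for every vertex, the bags containing it form a connected subtree. All three properties hold, so this is a valid tree decomposition of width max|bag| − 1 = 2, and hence tw(G) ≤ 2.

Yes; width 2.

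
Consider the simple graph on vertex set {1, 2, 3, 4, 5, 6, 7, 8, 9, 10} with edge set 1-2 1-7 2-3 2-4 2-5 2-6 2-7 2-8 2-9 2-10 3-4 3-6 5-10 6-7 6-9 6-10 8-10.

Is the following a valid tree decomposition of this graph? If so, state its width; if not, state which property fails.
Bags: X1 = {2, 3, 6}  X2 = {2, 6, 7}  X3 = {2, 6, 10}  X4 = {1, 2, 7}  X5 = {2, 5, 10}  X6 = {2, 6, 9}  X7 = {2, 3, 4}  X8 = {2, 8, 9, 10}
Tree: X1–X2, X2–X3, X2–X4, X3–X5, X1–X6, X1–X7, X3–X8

A tree decomposition must satisfy three properties: every vertex lies in some bag; for every edge, both endpoints lie together in some bag; and for every vertex, the bags containing it form a connected subtree. Here bags containing vertex 9 are not connected in the tree, so the decomposition is invalid.

No — bags containing vertex 9 are not connected in the tree.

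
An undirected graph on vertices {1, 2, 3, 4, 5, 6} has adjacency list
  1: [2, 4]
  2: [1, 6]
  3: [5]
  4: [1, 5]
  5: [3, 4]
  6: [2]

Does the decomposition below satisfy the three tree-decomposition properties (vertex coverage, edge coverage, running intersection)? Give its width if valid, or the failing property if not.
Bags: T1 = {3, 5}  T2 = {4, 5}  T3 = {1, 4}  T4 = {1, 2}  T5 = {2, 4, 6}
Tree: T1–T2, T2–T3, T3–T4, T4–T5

No — bags containing vertex 4 are not connected in the tree.

A tree decomposition must satisfy three properties: every vertex lies in some bag; for every edge, both endpoints lie together in some bag; and for every vertex, the bags containing it form a connected subtree. Here bags containing vertex 4 are not connected in the tree, so the decomposition is invalid.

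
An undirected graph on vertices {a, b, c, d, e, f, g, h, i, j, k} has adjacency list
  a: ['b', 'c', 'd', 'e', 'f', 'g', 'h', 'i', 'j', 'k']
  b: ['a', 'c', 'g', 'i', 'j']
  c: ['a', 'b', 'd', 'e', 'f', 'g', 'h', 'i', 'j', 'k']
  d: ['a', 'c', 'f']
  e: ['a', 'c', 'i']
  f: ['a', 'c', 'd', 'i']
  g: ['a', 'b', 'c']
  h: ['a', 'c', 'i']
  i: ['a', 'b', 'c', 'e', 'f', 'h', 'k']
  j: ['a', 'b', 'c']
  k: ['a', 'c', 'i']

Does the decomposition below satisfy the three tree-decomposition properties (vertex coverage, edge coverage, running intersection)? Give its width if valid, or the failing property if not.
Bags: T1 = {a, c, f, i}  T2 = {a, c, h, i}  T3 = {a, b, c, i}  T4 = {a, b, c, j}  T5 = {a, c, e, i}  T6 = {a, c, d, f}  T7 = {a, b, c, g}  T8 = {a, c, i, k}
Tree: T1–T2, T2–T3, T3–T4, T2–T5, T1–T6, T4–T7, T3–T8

Vertex coverage: the bags together contain {a, b, c, d, e, f, g, h, i, j, k}, the full vertex set. Edge coverage: each edge of G has both endpoints in at least one bag. Running intersection: for every vertex, the bags containing it form a connected subtree. All three properties hold, so this is a valid tree decomposition of width max|bag| − 1 = 3, and hence tw(G) ≤ 3.

Yes; width 3.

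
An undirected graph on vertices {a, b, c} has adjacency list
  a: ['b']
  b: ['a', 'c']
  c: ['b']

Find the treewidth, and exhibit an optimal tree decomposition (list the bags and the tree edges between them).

Each bag holds 2 vertices, so the decomposition has width 1, which upper-bounds the treewidth. G has an edge, so its treewidth is at least 1. Hence tw(G) = 1 exactly.

Treewidth 1.
One optimal decomposition is:
Bags: B1 = {b, c}  B2 = {a, b}
Tree: B1–B2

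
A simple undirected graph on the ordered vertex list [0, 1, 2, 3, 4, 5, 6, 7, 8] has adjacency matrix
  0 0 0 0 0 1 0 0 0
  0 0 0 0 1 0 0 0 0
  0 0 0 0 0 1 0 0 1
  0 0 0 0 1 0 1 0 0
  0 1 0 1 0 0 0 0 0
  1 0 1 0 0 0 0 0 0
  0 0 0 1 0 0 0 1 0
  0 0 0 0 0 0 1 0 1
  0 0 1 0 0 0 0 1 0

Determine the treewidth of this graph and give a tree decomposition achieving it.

Treewidth 1.
One such decomposition:
Bags: B1 = {1, 4}  B2 = {3, 4}  B3 = {3, 6}  B4 = {6, 7}  B5 = {7, 8}  B6 = {2, 8}  B7 = {2, 5}  B8 = {0, 5}
Tree: B1–B2, B2–B3, B3–B4, B4–B5, B5–B6, B6–B7, B7–B8

Every bag has size at most 2, so the width is 2 − 1 = 1 and tw(G) ≤ 1. Any graph with an edge has treewidth ≥ 1, and G has the edge 1–4. Therefore the treewidth is 1.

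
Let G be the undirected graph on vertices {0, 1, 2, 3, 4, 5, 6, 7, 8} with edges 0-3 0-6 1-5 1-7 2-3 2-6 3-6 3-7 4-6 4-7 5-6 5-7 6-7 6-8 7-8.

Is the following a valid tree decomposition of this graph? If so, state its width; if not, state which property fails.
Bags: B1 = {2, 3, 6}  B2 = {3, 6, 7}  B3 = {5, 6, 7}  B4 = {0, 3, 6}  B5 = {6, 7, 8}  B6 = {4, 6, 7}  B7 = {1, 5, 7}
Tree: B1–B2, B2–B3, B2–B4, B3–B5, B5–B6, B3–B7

Checking the three conditions: (i) the bags cover all of {0, 1, 2, 3, 4, 5, 6, 7, 8}; (ii) for each edge, some bag contains both endpoints; (iii) the bags containing any fixed vertex form a subtree. All hold, so the decomposition is valid with width 3 − 1 = 2.

Yes; width 2.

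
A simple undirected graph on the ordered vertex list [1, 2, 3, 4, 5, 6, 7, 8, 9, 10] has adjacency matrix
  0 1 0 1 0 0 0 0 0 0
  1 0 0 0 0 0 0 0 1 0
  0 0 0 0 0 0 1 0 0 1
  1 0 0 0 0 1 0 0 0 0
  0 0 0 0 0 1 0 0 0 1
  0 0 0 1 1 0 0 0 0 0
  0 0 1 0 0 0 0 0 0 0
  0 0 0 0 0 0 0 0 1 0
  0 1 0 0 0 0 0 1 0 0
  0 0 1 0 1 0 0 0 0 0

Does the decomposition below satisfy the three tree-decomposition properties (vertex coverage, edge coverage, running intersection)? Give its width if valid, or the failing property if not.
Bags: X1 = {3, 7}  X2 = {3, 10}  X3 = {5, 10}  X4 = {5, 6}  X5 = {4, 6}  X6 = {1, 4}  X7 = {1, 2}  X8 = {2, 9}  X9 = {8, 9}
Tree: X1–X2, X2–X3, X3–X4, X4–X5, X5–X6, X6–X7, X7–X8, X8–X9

Yes; width 1.

Vertex coverage: the bags together contain {1, 2, 3, 4, 5, 6, 7, 8, 9, 10}, the full vertex set. Edge coverage: each edge of G has both endpoints in at least one bag. Running intersection: for every vertex, the bags containing it form a connected subtree. All three properties hold, so this is a valid tree decomposition of width max|bag| − 1 = 1, and hence tw(G) ≤ 1.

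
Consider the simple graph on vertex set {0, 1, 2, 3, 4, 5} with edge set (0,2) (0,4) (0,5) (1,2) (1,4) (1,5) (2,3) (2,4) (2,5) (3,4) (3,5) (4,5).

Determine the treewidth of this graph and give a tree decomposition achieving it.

Treewidth 3.
One such decomposition:
Bags: B1 = {2, 3, 4, 5}  B2 = {0, 2, 4, 5}  B3 = {1, 2, 4, 5}
Tree: B1–B2, B2–B3

Every bag has size at most 4, so the width is 4 − 1 = 3 and tw(G) ≤ 3. On the other hand G contains the 4-clique {0, 2, 4, 5}. A clique must lie in a single bag of any decomposition, so no decomposition can have width below 3. The upper and lower bounds meet at 3, so that is the treewidth.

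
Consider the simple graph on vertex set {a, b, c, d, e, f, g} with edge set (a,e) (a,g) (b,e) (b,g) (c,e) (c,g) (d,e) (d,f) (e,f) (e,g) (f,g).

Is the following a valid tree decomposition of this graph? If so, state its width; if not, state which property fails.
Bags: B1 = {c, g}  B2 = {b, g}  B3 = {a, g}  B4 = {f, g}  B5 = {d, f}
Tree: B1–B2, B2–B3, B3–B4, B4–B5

No — vertex e appears in no bag.

A tree decomposition must satisfy three properties: every vertex lies in some bag; for every edge, both endpoints lie together in some bag; and for every vertex, the bags containing it form a connected subtree. Here vertex e appears in no bag, so the decomposition is invalid.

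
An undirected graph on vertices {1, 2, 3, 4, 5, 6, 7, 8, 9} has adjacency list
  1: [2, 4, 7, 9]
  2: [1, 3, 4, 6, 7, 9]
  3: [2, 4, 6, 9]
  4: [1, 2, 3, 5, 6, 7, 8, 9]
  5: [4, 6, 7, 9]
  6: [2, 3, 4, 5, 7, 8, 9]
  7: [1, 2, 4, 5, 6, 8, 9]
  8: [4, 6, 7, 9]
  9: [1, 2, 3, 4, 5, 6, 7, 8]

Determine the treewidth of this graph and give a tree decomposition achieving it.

Each bag holds 5 vertices, so the decomposition has width 4, which upper-bounds the treewidth. Conversely, {1, 2, 4, 7, 9} is a clique of size 5, and the vertices of any clique must share a bag in every tree decomposition; so some bag has ≥ 5 vertices and tw(G) ≥ 4. The upper and lower bounds meet at 4, so that is the treewidth.

Treewidth 4.
Bags: B1 = {2, 4, 6, 7, 9}  B2 = {1, 2, 4, 7, 9}  B3 = {4, 5, 6, 7, 9}  B4 = {2, 3, 4, 6, 9}  B5 = {4, 6, 7, 8, 9}
Tree: B1–B2, B1–B3, B1–B4, B1–B5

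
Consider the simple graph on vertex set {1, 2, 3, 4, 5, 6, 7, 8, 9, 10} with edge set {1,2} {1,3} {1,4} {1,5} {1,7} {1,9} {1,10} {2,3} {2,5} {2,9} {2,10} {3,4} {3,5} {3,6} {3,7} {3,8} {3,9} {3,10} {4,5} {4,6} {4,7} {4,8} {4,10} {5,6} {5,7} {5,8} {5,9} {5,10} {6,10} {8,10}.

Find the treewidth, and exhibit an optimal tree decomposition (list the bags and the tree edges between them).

Treewidth 4.
One such decomposition:
Bags: B1 = {1, 3, 4, 5, 10}  B2 = {3, 4, 5, 8, 10}  B3 = {1, 2, 3, 5, 10}  B4 = {1, 3, 4, 5, 7}  B5 = {1, 2, 3, 5, 9}  B6 = {3, 4, 5, 6, 10}
Tree: B1–B2, B1–B3, B1–B4, B3–B5, B1–B6

Each bag holds 5 vertices, so the decomposition has width 4, which upper-bounds the treewidth. For the lower bound, the 5 vertices {3, 4, 5, 8, 10} are pairwise adjacent, and any tree decomposition puts a clique entirely inside one bag — forcing width ≥ 4. The upper and lower bounds meet at 4, so that is the treewidth.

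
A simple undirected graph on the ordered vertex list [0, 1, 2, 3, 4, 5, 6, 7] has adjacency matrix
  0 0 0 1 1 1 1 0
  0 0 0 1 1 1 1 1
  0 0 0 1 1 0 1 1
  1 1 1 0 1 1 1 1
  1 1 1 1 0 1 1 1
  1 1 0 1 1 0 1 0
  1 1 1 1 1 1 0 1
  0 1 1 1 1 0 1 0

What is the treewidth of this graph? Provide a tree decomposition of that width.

Treewidth 4.
One such decomposition:
Bags: B1 = {1, 3, 4, 5, 6}  B2 = {1, 3, 4, 6, 7}  B3 = {2, 3, 4, 6, 7}  B4 = {0, 3, 4, 5, 6}
Tree: B1–B2, B2–B3, B1–B4

The largest bag has 5 vertices, giving width 4; this decomposition certifies tw(G) ≤ 4. On the other hand G contains the 5-clique {0, 3, 4, 5, 6}. A clique must lie in a single bag of any decomposition, so no decomposition can have width below 4. Combining the bounds, tw(G) = 4.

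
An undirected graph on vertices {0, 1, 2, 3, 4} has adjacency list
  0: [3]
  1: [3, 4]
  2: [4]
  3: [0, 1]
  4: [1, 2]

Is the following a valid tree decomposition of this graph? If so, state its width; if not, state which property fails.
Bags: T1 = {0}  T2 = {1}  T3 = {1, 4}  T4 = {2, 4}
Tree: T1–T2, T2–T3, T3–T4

A tree decomposition must satisfy three properties: every vertex lies in some bag; for every edge, both endpoints lie together in some bag; and for every vertex, the bags containing it form a connected subtree. Here vertex 3 appears in no bag, so the decomposition is invalid.

No — vertex 3 appears in no bag.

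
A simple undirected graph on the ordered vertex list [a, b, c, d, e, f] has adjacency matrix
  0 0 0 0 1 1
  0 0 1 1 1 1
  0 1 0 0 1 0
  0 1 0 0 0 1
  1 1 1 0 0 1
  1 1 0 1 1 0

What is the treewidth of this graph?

A width-2 tree decomposition is:
Bags: B1 = {b, e, f}  B2 = {b, d, f}  B3 = {b, c, e}  B4 = {a, e, f}
Tree: B1–B2, B1–B3, B1–B4
Each bag holds 3 vertices, so the decomposition has width 2, which upper-bounds the treewidth. Conversely, {b, c, e} is a clique of size 3, and the vertices of any clique must share a bag in every tree decomposition; so some bag has ≥ 3 vertices and tw(G) ≥ 2. Hence tw(G) = 2 exactly.

2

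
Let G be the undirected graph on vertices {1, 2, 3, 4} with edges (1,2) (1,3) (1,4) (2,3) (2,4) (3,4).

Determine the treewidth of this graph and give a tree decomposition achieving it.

Treewidth 3.
One such decomposition:
Bags: B1 = {1, 2, 3, 4}
Tree: (single bag)

With just one bag of size 4, the width is 4 − 1 = 3, so tw(G) ≤ 3. On the other hand G contains the 4-clique {1, 2, 3, 4}. A clique must lie in a single bag of any decomposition, so no decomposition can have width below 3. Therefore the treewidth is 3.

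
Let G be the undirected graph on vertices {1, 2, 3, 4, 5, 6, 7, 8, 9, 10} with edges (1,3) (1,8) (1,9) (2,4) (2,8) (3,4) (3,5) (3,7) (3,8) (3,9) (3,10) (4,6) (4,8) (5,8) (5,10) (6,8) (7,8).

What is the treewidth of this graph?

A width-2 tree decomposition is:
Bags: B1 = {3, 4, 8}  B2 = {3, 7, 8}  B3 = {2, 4, 8}  B4 = {3, 5, 8}  B5 = {4, 6, 8}  B6 = {1, 3, 8}  B7 = {1, 3, 9}  B8 = {3, 5, 10}
Tree: B1–B2, B1–B3, B2–B4, B1–B5, B4–B6, B6–B7, B4–B8
The largest bag has 3 vertices, giving width 2; this decomposition certifies tw(G) ≤ 2. Conversely, {2, 4, 8} is a clique of size 3, and the vertices of any clique must share a bag in every tree decomposition; so some bag has ≥ 3 vertices and tw(G) ≥ 2. Hence tw(G) = 2 exactly.

2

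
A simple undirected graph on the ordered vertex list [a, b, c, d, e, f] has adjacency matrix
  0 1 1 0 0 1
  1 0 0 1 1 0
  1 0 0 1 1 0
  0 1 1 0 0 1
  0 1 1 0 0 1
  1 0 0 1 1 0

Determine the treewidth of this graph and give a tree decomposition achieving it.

Treewidth 3.
Bags: B1 = {b, c, d, f}  B2 = {a, b, c, f}  B3 = {b, c, e, f}
Tree: B1–B2, B2–B3

Each bag holds 4 vertices, so the decomposition has width 3, which upper-bounds the treewidth. For the lower bound: the 4 vertex sets {d,f}, {a,c}, {b}, {e} are disjoint, each induces a connected subgraph, and every pair is joined by at least one edge of G. Contracting each set to a single vertex therefore yields K_{4} as a minor, and since treewidth is minor-monotone, tw(G) ≥ tw(K_{4}) = 3. Combining the bounds, tw(G) = 3.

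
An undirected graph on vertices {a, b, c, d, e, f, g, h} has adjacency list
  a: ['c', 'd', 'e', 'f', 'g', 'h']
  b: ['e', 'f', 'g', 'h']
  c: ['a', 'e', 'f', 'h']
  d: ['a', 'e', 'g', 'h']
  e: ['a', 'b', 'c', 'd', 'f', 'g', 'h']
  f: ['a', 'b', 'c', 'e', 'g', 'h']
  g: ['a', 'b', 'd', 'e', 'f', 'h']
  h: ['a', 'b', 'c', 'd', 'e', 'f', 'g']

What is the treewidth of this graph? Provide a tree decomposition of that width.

Every bag has size at most 5, so the width is 5 − 1 = 4 and tw(G) ≤ 4. On the other hand G contains the 5-clique {a, d, e, g, h}. A clique must lie in a single bag of any decomposition, so no decomposition can have width below 4. Therefore the treewidth is 4.

Treewidth 4.
Bags: B1 = {b, e, f, g, h}  B2 = {a, e, f, g, h}  B3 = {a, d, e, g, h}  B4 = {a, c, e, f, h}
Tree: B1–B2, B2–B3, B2–B4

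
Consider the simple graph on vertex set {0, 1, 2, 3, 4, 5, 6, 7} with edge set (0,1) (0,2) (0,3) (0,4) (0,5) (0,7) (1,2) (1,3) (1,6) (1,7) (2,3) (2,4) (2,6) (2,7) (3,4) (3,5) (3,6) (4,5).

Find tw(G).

3

A width-3 tree decomposition is:
Bags: B1 = {0, 1, 2, 3}  B2 = {0, 2, 3, 4}  B3 = {0, 3, 4, 5}  B4 = {0, 1, 2, 7}  B5 = {1, 2, 3, 6}
Tree: B1–B2, B2–B3, B1–B4, B1–B5
Each bag holds 4 vertices, so the decomposition has width 3, which upper-bounds the treewidth. Conversely, {0, 1, 2, 3} is a clique of size 4, and the vertices of any clique must share a bag in every tree decomposition; so some bag has ≥ 4 vertices and tw(G) ≥ 3. Hence tw(G) = 3 exactly.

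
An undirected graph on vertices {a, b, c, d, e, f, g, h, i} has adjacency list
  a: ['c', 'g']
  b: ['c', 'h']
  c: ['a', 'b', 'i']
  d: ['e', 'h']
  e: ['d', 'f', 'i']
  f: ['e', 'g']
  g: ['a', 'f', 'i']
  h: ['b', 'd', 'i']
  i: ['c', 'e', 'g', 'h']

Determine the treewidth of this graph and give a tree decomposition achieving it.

Treewidth 3.
One such decomposition:
Bags: B1 = {a, b, c, h}  B2 = {a, c, h, i}  B3 = {a, g, h, i}  B4 = {d, g, h, i}  B5 = {d, e, g, i}  B6 = {d, e, f, g}
Tree: B1–B2, B2–B3, B3–B4, B4–B5, B5–B6

The largest bag has 4 vertices, giving width 3; this decomposition certifies tw(G) ≤ 3. For the lower bound: the 4 vertex sets {a,b,c}, {h}, {i}, {d,e,f,g} are disjoint, each induces a connected subgraph, and every pair is joined by at least one edge of G. Contracting each set to a single vertex therefore yields K_{4} as a minor, and since treewidth is minor-monotone, tw(G) ≥ tw(K_{4}) = 3. Hence tw(G) = 3 exactly.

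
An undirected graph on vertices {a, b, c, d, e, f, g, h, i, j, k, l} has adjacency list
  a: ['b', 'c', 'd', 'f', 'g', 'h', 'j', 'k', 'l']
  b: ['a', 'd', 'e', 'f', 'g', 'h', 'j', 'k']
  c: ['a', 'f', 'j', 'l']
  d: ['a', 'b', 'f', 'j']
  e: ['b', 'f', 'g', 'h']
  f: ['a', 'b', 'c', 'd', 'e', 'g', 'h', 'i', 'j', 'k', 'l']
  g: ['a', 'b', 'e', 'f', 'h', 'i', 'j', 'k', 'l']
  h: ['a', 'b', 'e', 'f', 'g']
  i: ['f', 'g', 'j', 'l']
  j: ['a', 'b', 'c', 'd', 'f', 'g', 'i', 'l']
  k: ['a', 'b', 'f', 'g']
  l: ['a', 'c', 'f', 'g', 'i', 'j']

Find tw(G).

4

A width-4 tree decomposition is:
Bags: B1 = {a, b, f, g, h}  B2 = {a, b, f, g, k}  B3 = {b, e, f, g, h}  B4 = {a, b, f, g, j}  B5 = {a, b, d, f, j}  B6 = {a, f, g, j, l}  B7 = {a, c, f, j, l}  B8 = {f, g, i, j, l}
Tree: B1–B2, B1–B3, B1–B4, B4–B5, B4–B6, B6–B7, B6–B8
Every bag has size at most 5, so the width is 5 − 1 = 4 and tw(G) ≤ 4. On the other hand G contains the 5-clique {a, b, d, f, j}. A clique must lie in a single bag of any decomposition, so no decomposition can have width below 4. The upper and lower bounds meet at 4, so that is the treewidth.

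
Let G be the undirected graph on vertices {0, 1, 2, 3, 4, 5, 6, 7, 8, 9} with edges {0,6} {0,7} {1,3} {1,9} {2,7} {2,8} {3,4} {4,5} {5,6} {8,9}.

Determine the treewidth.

2

A width-2 tree decomposition is:
Bags: B1 = {0, 2, 7}  B2 = {0, 2, 6}  B3 = {2, 5, 6}  B4 = {2, 4, 5}  B5 = {2, 3, 4}  B6 = {1, 2, 3}  B7 = {1, 2, 9}  B8 = {2, 8, 9}
Tree: B1–B2, B2–B3, B3–B4, B4–B5, B5–B6, B6–B7, B7–B8
Every bag has size at most 3, so the width is 3 − 1 = 2 and tw(G) ≤ 2. Since 2–7–0–6–5–4–3–1–9–8–2 is a cycle in G, G is not acyclic. Forests are exactly the graphs of treewidth ≤ 1, so tw(G) ≥ 2. Therefore the treewidth is 2.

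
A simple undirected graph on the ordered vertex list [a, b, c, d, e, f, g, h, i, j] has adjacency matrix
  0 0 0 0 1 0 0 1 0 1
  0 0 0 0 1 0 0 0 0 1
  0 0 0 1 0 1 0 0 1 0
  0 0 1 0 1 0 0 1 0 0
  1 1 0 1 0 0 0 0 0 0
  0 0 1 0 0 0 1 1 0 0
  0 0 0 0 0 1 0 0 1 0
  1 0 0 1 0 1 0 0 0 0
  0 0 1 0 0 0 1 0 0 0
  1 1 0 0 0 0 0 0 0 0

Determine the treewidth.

2

A width-2 tree decomposition is:
Bags: B1 = {f, g, i}  B2 = {c, f, i}  B3 = {c, f, h}  B4 = {c, d, h}  B5 = {a, d, h}  B6 = {a, d, e}  B7 = {a, e, j}  B8 = {b, e, j}
Tree: B1–B2, B2–B3, B3–B4, B4–B5, B5–B6, B6–B7, B7–B8
The largest bag has 3 vertices, giving width 2; this decomposition certifies tw(G) ≤ 2. The edges g–i–c–f–g form a cycle, so G is not a tree and its treewidth is at least 2. Combining the bounds, tw(G) = 2.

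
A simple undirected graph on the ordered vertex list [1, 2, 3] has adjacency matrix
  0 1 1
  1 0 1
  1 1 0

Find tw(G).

2

A width-2 tree decomposition is:
Bags: B1 = {1, 2, 3}
Tree: (single bag)
A single bag containing all 3 vertices is trivially a valid decomposition of width 2. Conversely, {1, 2, 3} is a clique of size 3, and the vertices of any clique must share a bag in every tree decomposition; so some bag has ≥ 3 vertices and tw(G) ≥ 2. The upper and lower bounds meet at 2, so that is the treewidth.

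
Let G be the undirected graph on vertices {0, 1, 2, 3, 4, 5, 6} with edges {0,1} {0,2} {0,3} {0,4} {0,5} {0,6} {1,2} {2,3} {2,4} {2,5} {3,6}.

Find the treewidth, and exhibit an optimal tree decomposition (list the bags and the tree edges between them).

Each bag holds 3 vertices, so the decomposition has width 2, which upper-bounds the treewidth. Conversely, {0, 1, 2} is a clique of size 3, and the vertices of any clique must share a bag in every tree decomposition; so some bag has ≥ 3 vertices and tw(G) ≥ 2. The upper and lower bounds meet at 2, so that is the treewidth.

Treewidth 2.
Bags: B1 = {0, 2, 4}  B2 = {0, 2, 5}  B3 = {0, 1, 2}  B4 = {0, 2, 3}  B5 = {0, 3, 6}
Tree: B1–B2, B1–B3, B2–B4, B4–B5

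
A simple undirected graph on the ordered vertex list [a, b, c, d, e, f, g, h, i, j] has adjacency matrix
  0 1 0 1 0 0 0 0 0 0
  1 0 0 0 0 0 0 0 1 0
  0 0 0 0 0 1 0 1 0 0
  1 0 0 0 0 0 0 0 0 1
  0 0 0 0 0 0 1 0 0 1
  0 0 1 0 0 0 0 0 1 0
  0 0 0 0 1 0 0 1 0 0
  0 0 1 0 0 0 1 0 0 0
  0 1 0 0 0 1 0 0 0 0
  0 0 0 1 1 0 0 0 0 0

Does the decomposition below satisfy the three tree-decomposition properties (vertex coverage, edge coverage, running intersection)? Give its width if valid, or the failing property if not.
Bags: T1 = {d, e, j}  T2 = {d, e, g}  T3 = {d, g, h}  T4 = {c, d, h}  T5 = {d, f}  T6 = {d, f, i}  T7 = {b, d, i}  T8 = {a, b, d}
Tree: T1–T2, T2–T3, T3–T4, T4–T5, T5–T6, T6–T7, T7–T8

A tree decomposition must satisfy three properties: every vertex lies in some bag; for every edge, both endpoints lie together in some bag; and for every vertex, the bags containing it form a connected subtree. Here edge (c,f) lies in no bag, so the decomposition is invalid.

No — edge (c,f) lies in no bag.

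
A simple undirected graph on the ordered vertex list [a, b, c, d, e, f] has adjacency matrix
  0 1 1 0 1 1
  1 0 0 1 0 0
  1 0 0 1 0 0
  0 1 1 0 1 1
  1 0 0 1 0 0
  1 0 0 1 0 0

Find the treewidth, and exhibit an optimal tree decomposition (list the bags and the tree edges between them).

Treewidth 2.
One such decomposition:
Bags: B1 = {a, c, d}  B2 = {a, d, f}  B3 = {a, b, d}  B4 = {a, d, e}
Tree: B1–B2, B2–B3, B3–B4

Every bag has size at most 3, so the width is 3 − 1 = 2 and tw(G) ≤ 2. For the lower bound, G contains the cycle c–a–f–d–c, so G is not a forest; only forests have treewidth ≤ 1, hence tw(G) ≥ 2. Therefore the treewidth is 2.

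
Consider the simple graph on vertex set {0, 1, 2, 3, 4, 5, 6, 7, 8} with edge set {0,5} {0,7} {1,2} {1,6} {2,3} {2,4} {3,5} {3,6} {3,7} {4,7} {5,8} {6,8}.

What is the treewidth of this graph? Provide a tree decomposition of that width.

The largest bag has 4 vertices, giving width 3; this decomposition certifies tw(G) ≤ 3. For the lower bound: the 4 vertex sets {0,5,8}, {6}, {3}, {1,2,4,7} are disjoint, each induces a connected subgraph, and every pair is joined by at least one edge of G. Contracting each set to a single vertex therefore yields K_{4} as a minor, and since treewidth is minor-monotone, tw(G) ≥ tw(K_{4}) = 3. Combining the bounds, tw(G) = 3.

Treewidth 3.
Bags: B1 = {0, 5, 6, 8}  B2 = {0, 3, 5, 6}  B3 = {0, 3, 6, 7}  B4 = {1, 3, 6, 7}  B5 = {1, 2, 3, 7}  B6 = {1, 2, 4, 7}
Tree: B1–B2, B2–B3, B3–B4, B4–B5, B5–B6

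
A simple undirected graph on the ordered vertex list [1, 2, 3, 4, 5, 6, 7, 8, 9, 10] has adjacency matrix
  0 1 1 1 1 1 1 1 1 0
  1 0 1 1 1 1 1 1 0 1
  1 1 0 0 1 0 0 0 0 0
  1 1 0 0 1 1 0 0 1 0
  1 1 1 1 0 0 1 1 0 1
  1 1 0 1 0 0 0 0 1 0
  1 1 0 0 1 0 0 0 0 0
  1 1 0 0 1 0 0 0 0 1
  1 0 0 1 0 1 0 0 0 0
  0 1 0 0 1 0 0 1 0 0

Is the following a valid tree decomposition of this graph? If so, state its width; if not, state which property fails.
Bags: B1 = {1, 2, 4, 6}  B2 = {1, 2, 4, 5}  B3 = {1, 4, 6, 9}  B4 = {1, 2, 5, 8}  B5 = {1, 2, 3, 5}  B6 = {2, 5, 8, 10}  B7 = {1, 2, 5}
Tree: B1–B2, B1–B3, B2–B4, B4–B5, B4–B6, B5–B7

No — vertex 7 appears in no bag.

A tree decomposition must satisfy three properties: every vertex lies in some bag; for every edge, both endpoints lie together in some bag; and for every vertex, the bags containing it form a connected subtree. Here vertex 7 appears in no bag, so the decomposition is invalid.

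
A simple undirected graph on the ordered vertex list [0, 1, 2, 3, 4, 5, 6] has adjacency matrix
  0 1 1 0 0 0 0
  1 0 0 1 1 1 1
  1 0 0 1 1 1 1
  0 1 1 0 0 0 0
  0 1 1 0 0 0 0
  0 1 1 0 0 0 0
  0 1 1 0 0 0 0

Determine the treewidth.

2

A width-2 tree decomposition is:
Bags: B1 = {0, 1, 2}  B2 = {1, 2, 3}  B3 = {1, 2, 6}  B4 = {1, 2, 4}  B5 = {1, 2, 5}
Tree: B1–B2, B2–B3, B3–B4, B4–B5
Every bag has size at most 3, so the width is 3 − 1 = 2 and tw(G) ≤ 2. The edges 2–0–1–3–2 form a cycle, so G is not a tree and its treewidth is at least 2. Therefore the treewidth is 2.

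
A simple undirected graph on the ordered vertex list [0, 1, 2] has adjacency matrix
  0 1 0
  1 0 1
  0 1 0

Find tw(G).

1

A width-1 tree decomposition is:
Bags: B1 = {1, 2}  B2 = {0, 1}
Tree: B1–B2
The largest bag has 2 vertices, giving width 1; this decomposition certifies tw(G) ≤ 1. G has an edge, so its treewidth is at least 1. Combining the bounds, tw(G) = 1.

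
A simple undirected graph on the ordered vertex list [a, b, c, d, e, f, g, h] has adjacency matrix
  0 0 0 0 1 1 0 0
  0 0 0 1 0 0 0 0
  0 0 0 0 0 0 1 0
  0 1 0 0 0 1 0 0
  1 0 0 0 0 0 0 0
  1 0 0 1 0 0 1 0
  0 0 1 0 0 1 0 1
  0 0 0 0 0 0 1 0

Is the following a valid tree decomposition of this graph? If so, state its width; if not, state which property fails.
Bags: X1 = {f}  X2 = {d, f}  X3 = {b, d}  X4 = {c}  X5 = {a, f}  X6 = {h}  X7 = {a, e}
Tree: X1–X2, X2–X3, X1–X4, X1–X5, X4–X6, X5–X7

A tree decomposition must satisfy three properties: every vertex lies in some bag; for every edge, both endpoints lie together in some bag; and for every vertex, the bags containing it form a connected subtree. Here vertex g appears in no bag, so the decomposition is invalid.

No — vertex g appears in no bag.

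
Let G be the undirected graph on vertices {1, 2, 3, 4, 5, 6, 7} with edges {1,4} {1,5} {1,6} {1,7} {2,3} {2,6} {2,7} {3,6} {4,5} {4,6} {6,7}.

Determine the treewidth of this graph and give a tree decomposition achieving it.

Treewidth 2.
One optimal decomposition is:
Bags: B1 = {1, 6, 7}  B2 = {2, 6, 7}  B3 = {1, 4, 6}  B4 = {1, 4, 5}  B5 = {2, 3, 6}
Tree: B1–B2, B1–B3, B3–B4, B2–B5

The largest bag has 3 vertices, giving width 2; this decomposition certifies tw(G) ≤ 2. For the lower bound, the 3 vertices {1, 4, 5} are pairwise adjacent, and any tree decomposition puts a clique entirely inside one bag — forcing width ≥ 2. Therefore the treewidth is 2.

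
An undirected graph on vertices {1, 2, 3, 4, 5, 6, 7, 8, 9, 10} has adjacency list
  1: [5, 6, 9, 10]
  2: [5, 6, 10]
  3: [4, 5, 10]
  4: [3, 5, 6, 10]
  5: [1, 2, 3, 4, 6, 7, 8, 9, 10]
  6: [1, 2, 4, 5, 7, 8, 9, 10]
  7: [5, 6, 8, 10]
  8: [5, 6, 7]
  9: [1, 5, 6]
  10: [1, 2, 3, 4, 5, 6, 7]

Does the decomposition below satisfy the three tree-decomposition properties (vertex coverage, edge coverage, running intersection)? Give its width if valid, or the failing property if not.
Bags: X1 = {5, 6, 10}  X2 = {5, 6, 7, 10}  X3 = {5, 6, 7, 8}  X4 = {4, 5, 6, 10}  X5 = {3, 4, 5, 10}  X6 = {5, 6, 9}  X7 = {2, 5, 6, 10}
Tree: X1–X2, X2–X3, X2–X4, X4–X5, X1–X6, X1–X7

A tree decomposition must satisfy three properties: every vertex lies in some bag; for every edge, both endpoints lie together in some bag; and for every vertex, the bags containing it form a connected subtree. Here vertex 1 appears in no bag, so the decomposition is invalid.

No — vertex 1 appears in no bag.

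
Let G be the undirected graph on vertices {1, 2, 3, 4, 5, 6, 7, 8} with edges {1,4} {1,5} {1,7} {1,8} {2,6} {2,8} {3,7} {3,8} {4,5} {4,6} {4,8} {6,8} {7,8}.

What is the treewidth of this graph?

2

A width-2 tree decomposition is:
Bags: B1 = {3, 7, 8}  B2 = {1, 7, 8}  B3 = {1, 4, 8}  B4 = {1, 4, 5}  B5 = {4, 6, 8}  B6 = {2, 6, 8}
Tree: B1–B2, B2–B3, B3–B4, B3–B5, B5–B6
Each bag holds 3 vertices, so the decomposition has width 2, which upper-bounds the treewidth. On the other hand G contains the 3-clique {1, 4, 8}. A clique must lie in a single bag of any decomposition, so no decomposition can have width below 2. Therefore the treewidth is 2.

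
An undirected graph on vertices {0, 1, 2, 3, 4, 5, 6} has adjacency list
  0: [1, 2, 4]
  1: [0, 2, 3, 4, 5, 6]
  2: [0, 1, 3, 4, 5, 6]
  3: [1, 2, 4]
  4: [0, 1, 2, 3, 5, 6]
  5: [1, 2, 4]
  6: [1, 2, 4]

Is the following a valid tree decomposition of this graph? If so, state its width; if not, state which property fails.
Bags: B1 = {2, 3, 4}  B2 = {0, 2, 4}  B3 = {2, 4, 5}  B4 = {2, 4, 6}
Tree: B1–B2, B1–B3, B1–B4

A tree decomposition must satisfy three properties: every vertex lies in some bag; for every edge, both endpoints lie together in some bag; and for every vertex, the bags containing it form a connected subtree. Here vertex 1 appears in no bag, so the decomposition is invalid.

No — vertex 1 appears in no bag.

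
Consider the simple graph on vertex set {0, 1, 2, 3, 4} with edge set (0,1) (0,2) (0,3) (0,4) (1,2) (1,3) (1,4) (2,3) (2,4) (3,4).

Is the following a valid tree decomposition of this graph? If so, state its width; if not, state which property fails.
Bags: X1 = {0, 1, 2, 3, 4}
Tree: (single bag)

Every vertex of G appears in some bag (union = {0, 1, 2, 3, 4}); every edge is covered by a bag; and for each vertex v the set of bags containing v is connected in the bag tree. The decomposition is therefore valid. The largest bag has 5 vertices, so the width is 4.

Yes; width 4.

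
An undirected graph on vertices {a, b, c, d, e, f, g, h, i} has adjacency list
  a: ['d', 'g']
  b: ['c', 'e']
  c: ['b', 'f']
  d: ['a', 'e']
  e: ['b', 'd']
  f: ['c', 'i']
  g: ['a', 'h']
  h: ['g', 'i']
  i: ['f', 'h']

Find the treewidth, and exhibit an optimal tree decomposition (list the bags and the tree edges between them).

Treewidth 2.
Bags: B1 = {c, f, i}  B2 = {b, c, i}  B3 = {b, e, i}  B4 = {d, e, i}  B5 = {a, d, i}  B6 = {a, g, i}  B7 = {g, h, i}
Tree: B1–B2, B2–B3, B3–B4, B4–B5, B5–B6, B6–B7

Every bag has size at most 3, so the width is 3 − 1 = 2 and tw(G) ≤ 2. The edges i–f–c–b–e–d–a–g–h–i form a cycle, so G is not a tree and its treewidth is at least 2. Combining the bounds, tw(G) = 2.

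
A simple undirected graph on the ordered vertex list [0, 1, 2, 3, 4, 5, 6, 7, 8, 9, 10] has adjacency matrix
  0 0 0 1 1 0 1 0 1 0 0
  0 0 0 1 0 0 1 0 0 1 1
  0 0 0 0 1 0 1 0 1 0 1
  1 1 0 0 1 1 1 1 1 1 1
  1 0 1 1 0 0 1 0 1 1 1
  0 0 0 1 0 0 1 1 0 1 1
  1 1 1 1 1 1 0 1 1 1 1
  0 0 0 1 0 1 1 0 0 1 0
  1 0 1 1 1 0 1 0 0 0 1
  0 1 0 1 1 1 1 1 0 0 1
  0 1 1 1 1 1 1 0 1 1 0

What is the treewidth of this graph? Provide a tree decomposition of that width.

The largest bag has 5 vertices, giving width 4; this decomposition certifies tw(G) ≤ 4. For the lower bound, the 5 vertices {2, 4, 6, 8, 10} are pairwise adjacent, and any tree decomposition puts a clique entirely inside one bag — forcing width ≥ 4. Hence tw(G) = 4 exactly.

Treewidth 4.
One such decomposition:
Bags: B1 = {3, 4, 6, 8, 10}  B2 = {3, 4, 6, 9, 10}  B3 = {2, 4, 6, 8, 10}  B4 = {3, 5, 6, 9, 10}  B5 = {3, 5, 6, 7, 9}  B6 = {0, 3, 4, 6, 8}  B7 = {1, 3, 6, 9, 10}
Tree: B1–B2, B1–B3, B2–B4, B4–B5, B1–B6, B4–B7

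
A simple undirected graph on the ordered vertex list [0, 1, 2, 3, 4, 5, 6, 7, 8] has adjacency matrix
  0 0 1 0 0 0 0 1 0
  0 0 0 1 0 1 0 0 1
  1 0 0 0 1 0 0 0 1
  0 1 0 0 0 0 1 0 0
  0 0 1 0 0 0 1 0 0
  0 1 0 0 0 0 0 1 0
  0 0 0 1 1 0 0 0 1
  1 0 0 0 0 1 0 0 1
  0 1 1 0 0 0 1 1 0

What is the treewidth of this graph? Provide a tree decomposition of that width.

The largest bag has 4 vertices, giving width 3; this decomposition certifies tw(G) ≤ 3. For the lower bound: the 4 vertex sets {3,4,6}, {1}, {8}, {0,2,5,7} are disjoint, each induces a connected subgraph, and every pair is joined by at least one edge of G. Contracting each set to a single vertex therefore yields K_{4} as a minor, and since treewidth is minor-monotone, tw(G) ≥ tw(K_{4}) = 3. The upper and lower bounds meet at 3, so that is the treewidth.

Treewidth 3.
One such decomposition:
Bags: B1 = {1, 3, 4, 6}  B2 = {1, 4, 6, 8}  B3 = {1, 2, 4, 8}  B4 = {1, 2, 5, 8}  B5 = {2, 5, 7, 8}  B6 = {0, 2, 5, 7}
Tree: B1–B2, B2–B3, B3–B4, B4–B5, B5–B6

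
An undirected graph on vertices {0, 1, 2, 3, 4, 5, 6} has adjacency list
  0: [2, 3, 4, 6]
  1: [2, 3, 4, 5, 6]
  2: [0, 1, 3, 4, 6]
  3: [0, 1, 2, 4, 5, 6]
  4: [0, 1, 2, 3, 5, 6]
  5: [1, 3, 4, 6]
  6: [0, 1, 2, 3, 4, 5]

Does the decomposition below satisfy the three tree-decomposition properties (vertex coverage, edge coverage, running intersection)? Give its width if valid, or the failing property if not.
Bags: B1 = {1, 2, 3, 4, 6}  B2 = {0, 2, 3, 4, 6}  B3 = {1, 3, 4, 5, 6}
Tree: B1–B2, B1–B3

Yes; width 4.

Checking the three conditions: (i) the bags cover all of {0, 1, 2, 3, 4, 5, 6}; (ii) for each edge, some bag contains both endpoints; (iii) the bags containing any fixed vertex form a subtree. All hold, so the decomposition is valid with width 5 − 1 = 4.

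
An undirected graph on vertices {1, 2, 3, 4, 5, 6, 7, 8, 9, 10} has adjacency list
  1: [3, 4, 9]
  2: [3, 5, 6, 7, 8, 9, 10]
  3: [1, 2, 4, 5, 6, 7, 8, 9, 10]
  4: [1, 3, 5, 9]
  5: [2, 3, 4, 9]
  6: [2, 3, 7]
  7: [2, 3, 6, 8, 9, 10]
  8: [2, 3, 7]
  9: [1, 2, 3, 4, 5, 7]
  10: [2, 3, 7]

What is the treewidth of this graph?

3

A width-3 tree decomposition is:
Bags: B1 = {2, 3, 7, 9}  B2 = {2, 3, 6, 7}  B3 = {2, 3, 5, 9}  B4 = {3, 4, 5, 9}  B5 = {1, 3, 4, 9}  B6 = {2, 3, 7, 8}  B7 = {2, 3, 7, 10}
Tree: B1–B2, B1–B3, B3–B4, B4–B5, B2–B6, B1–B7
Every bag has size at most 4, so the width is 4 − 1 = 3 and tw(G) ≤ 3. On the other hand G contains the 4-clique {1, 3, 4, 9}. A clique must lie in a single bag of any decomposition, so no decomposition can have width below 3. The upper and lower bounds meet at 3, so that is the treewidth.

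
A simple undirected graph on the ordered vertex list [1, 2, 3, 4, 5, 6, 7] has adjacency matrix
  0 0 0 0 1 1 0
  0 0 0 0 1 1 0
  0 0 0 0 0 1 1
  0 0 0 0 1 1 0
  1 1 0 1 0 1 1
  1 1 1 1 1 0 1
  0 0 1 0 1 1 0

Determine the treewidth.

A width-2 tree decomposition is:
Bags: B1 = {4, 5, 6}  B2 = {1, 5, 6}  B3 = {2, 5, 6}  B4 = {5, 6, 7}  B5 = {3, 6, 7}
Tree: B1–B2, B1–B3, B2–B4, B4–B5
Each bag holds 3 vertices, so the decomposition has width 2, which upper-bounds the treewidth. For the lower bound, the 3 vertices {3, 6, 7} are pairwise adjacent, and any tree decomposition puts a clique entirely inside one bag — forcing width ≥ 2. Hence tw(G) = 2 exactly.

2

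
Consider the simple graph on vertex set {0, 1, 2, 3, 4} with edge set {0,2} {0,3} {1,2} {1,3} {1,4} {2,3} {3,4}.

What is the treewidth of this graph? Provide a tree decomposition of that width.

Treewidth 2.
One such decomposition:
Bags: B1 = {0, 2, 3}  B2 = {1, 2, 3}  B3 = {1, 3, 4}
Tree: B1–B2, B2–B3

Each bag holds 3 vertices, so the decomposition has width 2, which upper-bounds the treewidth. For the lower bound, the 3 vertices {0, 2, 3} are pairwise adjacent, and any tree decomposition puts a clique entirely inside one bag — forcing width ≥ 2. Therefore the treewidth is 2.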